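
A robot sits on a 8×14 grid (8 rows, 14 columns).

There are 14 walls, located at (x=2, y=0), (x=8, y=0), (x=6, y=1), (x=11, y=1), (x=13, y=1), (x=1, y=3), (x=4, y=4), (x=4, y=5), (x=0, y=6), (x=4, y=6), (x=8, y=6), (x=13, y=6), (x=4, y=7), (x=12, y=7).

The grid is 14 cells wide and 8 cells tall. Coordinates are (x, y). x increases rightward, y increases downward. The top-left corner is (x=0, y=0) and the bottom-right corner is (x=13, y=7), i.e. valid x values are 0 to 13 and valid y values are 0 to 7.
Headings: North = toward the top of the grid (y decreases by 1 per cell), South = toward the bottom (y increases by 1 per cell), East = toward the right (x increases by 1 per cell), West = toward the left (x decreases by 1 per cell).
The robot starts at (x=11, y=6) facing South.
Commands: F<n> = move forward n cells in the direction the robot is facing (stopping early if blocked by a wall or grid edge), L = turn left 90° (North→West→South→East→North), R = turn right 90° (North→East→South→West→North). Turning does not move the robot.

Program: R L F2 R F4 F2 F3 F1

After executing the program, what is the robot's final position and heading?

Start: (x=11, y=6), facing South
  R: turn right, now facing West
  L: turn left, now facing South
  F2: move forward 1/2 (blocked), now at (x=11, y=7)
  R: turn right, now facing West
  F4: move forward 4, now at (x=7, y=7)
  F2: move forward 2, now at (x=5, y=7)
  F3: move forward 0/3 (blocked), now at (x=5, y=7)
  F1: move forward 0/1 (blocked), now at (x=5, y=7)
Final: (x=5, y=7), facing West

Answer: Final position: (x=5, y=7), facing West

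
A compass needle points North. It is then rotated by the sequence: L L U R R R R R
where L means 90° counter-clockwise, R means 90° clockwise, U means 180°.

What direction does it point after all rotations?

Answer: Final heading: East

Derivation:
Start: North
  L (left (90° counter-clockwise)) -> West
  L (left (90° counter-clockwise)) -> South
  U (U-turn (180°)) -> North
  R (right (90° clockwise)) -> East
  R (right (90° clockwise)) -> South
  R (right (90° clockwise)) -> West
  R (right (90° clockwise)) -> North
  R (right (90° clockwise)) -> East
Final: East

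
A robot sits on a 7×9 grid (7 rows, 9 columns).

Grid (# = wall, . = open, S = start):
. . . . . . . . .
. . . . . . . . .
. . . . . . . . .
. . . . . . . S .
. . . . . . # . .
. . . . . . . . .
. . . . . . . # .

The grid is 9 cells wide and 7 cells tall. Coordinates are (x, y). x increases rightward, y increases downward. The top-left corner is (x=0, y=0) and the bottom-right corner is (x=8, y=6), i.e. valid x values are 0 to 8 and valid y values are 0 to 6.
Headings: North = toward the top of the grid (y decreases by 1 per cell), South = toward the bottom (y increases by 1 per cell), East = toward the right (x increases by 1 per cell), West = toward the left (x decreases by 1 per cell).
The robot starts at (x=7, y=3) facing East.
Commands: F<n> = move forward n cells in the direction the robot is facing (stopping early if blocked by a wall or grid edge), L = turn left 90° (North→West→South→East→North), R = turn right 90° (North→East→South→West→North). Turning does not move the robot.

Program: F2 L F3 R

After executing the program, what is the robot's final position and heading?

Start: (x=7, y=3), facing East
  F2: move forward 1/2 (blocked), now at (x=8, y=3)
  L: turn left, now facing North
  F3: move forward 3, now at (x=8, y=0)
  R: turn right, now facing East
Final: (x=8, y=0), facing East

Answer: Final position: (x=8, y=0), facing East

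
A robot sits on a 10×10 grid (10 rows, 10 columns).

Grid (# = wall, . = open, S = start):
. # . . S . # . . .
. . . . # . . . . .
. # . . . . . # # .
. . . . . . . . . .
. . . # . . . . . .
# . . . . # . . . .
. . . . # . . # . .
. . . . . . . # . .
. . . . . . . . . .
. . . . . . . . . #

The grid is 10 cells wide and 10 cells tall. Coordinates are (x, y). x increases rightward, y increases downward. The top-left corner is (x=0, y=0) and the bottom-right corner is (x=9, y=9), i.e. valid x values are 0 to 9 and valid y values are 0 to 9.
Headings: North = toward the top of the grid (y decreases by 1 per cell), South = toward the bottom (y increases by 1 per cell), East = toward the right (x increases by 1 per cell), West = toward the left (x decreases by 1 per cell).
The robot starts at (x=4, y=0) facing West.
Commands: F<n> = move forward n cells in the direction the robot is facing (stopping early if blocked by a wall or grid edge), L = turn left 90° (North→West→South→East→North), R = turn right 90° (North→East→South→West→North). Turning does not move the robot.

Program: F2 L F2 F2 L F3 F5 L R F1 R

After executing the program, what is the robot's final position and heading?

Answer: Final position: (x=2, y=4), facing South

Derivation:
Start: (x=4, y=0), facing West
  F2: move forward 2, now at (x=2, y=0)
  L: turn left, now facing South
  F2: move forward 2, now at (x=2, y=2)
  F2: move forward 2, now at (x=2, y=4)
  L: turn left, now facing East
  F3: move forward 0/3 (blocked), now at (x=2, y=4)
  F5: move forward 0/5 (blocked), now at (x=2, y=4)
  L: turn left, now facing North
  R: turn right, now facing East
  F1: move forward 0/1 (blocked), now at (x=2, y=4)
  R: turn right, now facing South
Final: (x=2, y=4), facing South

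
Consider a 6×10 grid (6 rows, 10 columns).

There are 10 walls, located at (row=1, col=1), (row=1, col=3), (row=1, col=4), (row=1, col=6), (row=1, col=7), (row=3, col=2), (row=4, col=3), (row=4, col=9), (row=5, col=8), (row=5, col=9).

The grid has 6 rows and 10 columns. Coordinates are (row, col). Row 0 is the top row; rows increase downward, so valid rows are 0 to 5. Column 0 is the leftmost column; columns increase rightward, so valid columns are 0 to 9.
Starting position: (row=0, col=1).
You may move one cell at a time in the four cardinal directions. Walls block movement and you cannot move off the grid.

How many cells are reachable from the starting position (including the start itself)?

BFS flood-fill from (row=0, col=1):
  Distance 0: (row=0, col=1)
  Distance 1: (row=0, col=0), (row=0, col=2)
  Distance 2: (row=0, col=3), (row=1, col=0), (row=1, col=2)
  Distance 3: (row=0, col=4), (row=2, col=0), (row=2, col=2)
  Distance 4: (row=0, col=5), (row=2, col=1), (row=2, col=3), (row=3, col=0)
  Distance 5: (row=0, col=6), (row=1, col=5), (row=2, col=4), (row=3, col=1), (row=3, col=3), (row=4, col=0)
  Distance 6: (row=0, col=7), (row=2, col=5), (row=3, col=4), (row=4, col=1), (row=5, col=0)
  Distance 7: (row=0, col=8), (row=2, col=6), (row=3, col=5), (row=4, col=2), (row=4, col=4), (row=5, col=1)
  Distance 8: (row=0, col=9), (row=1, col=8), (row=2, col=7), (row=3, col=6), (row=4, col=5), (row=5, col=2), (row=5, col=4)
  Distance 9: (row=1, col=9), (row=2, col=8), (row=3, col=7), (row=4, col=6), (row=5, col=3), (row=5, col=5)
  Distance 10: (row=2, col=9), (row=3, col=8), (row=4, col=7), (row=5, col=6)
  Distance 11: (row=3, col=9), (row=4, col=8), (row=5, col=7)
Total reachable: 50 (grid has 50 open cells total)

Answer: Reachable cells: 50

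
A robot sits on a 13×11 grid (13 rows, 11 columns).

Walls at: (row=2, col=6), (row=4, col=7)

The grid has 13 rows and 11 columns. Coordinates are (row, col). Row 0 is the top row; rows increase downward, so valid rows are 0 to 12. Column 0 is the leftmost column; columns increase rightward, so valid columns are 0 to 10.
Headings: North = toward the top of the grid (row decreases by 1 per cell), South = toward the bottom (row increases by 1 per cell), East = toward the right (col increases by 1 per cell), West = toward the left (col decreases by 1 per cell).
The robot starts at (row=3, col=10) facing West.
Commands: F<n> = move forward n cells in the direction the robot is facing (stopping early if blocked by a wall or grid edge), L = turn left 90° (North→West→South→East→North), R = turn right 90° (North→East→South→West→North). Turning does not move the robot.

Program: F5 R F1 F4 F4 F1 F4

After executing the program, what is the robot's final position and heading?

Start: (row=3, col=10), facing West
  F5: move forward 5, now at (row=3, col=5)
  R: turn right, now facing North
  F1: move forward 1, now at (row=2, col=5)
  F4: move forward 2/4 (blocked), now at (row=0, col=5)
  F4: move forward 0/4 (blocked), now at (row=0, col=5)
  F1: move forward 0/1 (blocked), now at (row=0, col=5)
  F4: move forward 0/4 (blocked), now at (row=0, col=5)
Final: (row=0, col=5), facing North

Answer: Final position: (row=0, col=5), facing North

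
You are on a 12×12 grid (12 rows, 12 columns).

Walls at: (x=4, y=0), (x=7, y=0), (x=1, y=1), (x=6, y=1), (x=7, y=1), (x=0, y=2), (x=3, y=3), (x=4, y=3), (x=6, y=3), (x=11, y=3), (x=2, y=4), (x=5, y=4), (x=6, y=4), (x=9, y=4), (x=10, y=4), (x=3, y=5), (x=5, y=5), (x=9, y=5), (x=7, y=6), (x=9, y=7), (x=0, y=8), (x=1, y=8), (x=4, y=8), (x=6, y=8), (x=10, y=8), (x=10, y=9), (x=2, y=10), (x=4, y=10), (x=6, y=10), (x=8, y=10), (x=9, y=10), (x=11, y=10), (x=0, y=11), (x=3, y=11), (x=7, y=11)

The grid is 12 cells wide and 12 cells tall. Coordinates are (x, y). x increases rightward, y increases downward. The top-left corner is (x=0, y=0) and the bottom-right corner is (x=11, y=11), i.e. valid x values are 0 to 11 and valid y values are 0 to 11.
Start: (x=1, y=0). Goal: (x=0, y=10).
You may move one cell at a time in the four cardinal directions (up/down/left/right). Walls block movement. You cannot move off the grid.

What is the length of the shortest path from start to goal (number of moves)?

BFS from (x=1, y=0) until reaching (x=0, y=10):
  Distance 0: (x=1, y=0)
  Distance 1: (x=0, y=0), (x=2, y=0)
  Distance 2: (x=3, y=0), (x=0, y=1), (x=2, y=1)
  Distance 3: (x=3, y=1), (x=2, y=2)
  Distance 4: (x=4, y=1), (x=1, y=2), (x=3, y=2), (x=2, y=3)
  Distance 5: (x=5, y=1), (x=4, y=2), (x=1, y=3)
  Distance 6: (x=5, y=0), (x=5, y=2), (x=0, y=3), (x=1, y=4)
  Distance 7: (x=6, y=0), (x=6, y=2), (x=5, y=3), (x=0, y=4), (x=1, y=5)
  Distance 8: (x=7, y=2), (x=0, y=5), (x=2, y=5), (x=1, y=6)
  Distance 9: (x=8, y=2), (x=7, y=3), (x=0, y=6), (x=2, y=6), (x=1, y=7)
  Distance 10: (x=8, y=1), (x=9, y=2), (x=8, y=3), (x=7, y=4), (x=3, y=6), (x=0, y=7), (x=2, y=7)
  Distance 11: (x=8, y=0), (x=9, y=1), (x=10, y=2), (x=9, y=3), (x=8, y=4), (x=7, y=5), (x=4, y=6), (x=3, y=7), (x=2, y=8)
  Distance 12: (x=9, y=0), (x=10, y=1), (x=11, y=2), (x=10, y=3), (x=4, y=5), (x=6, y=5), (x=8, y=5), (x=5, y=6), (x=4, y=7), (x=3, y=8), (x=2, y=9)
  Distance 13: (x=10, y=0), (x=11, y=1), (x=4, y=4), (x=6, y=6), (x=8, y=6), (x=5, y=7), (x=1, y=9), (x=3, y=9)
  Distance 14: (x=11, y=0), (x=3, y=4), (x=9, y=6), (x=6, y=7), (x=8, y=7), (x=5, y=8), (x=0, y=9), (x=4, y=9), (x=1, y=10), (x=3, y=10)
  Distance 15: (x=10, y=6), (x=7, y=7), (x=8, y=8), (x=5, y=9), (x=0, y=10), (x=1, y=11)  <- goal reached here
One shortest path (15 moves): (x=1, y=0) -> (x=2, y=0) -> (x=2, y=1) -> (x=2, y=2) -> (x=1, y=2) -> (x=1, y=3) -> (x=1, y=4) -> (x=1, y=5) -> (x=2, y=5) -> (x=2, y=6) -> (x=2, y=7) -> (x=2, y=8) -> (x=2, y=9) -> (x=1, y=9) -> (x=0, y=9) -> (x=0, y=10)

Answer: Shortest path length: 15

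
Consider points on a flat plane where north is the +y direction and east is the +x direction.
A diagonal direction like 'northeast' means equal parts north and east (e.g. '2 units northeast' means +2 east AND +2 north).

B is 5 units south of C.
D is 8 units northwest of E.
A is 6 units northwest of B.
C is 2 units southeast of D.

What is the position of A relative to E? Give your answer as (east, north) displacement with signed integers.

Place E at the origin (east=0, north=0).
  D is 8 units northwest of E: delta (east=-8, north=+8); D at (east=-8, north=8).
  C is 2 units southeast of D: delta (east=+2, north=-2); C at (east=-6, north=6).
  B is 5 units south of C: delta (east=+0, north=-5); B at (east=-6, north=1).
  A is 6 units northwest of B: delta (east=-6, north=+6); A at (east=-12, north=7).
Therefore A relative to E: (east=-12, north=7).

Answer: A is at (east=-12, north=7) relative to E.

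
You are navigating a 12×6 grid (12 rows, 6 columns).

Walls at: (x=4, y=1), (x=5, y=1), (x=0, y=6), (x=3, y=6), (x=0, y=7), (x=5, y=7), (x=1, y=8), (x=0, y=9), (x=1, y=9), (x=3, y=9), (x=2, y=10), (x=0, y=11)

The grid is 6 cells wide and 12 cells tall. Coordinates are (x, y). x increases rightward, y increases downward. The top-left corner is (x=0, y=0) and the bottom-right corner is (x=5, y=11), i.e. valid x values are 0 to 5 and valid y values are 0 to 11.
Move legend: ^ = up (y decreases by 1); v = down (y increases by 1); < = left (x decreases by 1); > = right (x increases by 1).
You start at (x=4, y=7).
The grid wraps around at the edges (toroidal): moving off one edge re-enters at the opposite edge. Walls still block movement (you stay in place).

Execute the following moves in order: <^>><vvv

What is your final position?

Start: (x=4, y=7)
  < (left): (x=4, y=7) -> (x=3, y=7)
  ^ (up): blocked, stay at (x=3, y=7)
  > (right): (x=3, y=7) -> (x=4, y=7)
  > (right): blocked, stay at (x=4, y=7)
  < (left): (x=4, y=7) -> (x=3, y=7)
  v (down): (x=3, y=7) -> (x=3, y=8)
  v (down): blocked, stay at (x=3, y=8)
  v (down): blocked, stay at (x=3, y=8)
Final: (x=3, y=8)

Answer: Final position: (x=3, y=8)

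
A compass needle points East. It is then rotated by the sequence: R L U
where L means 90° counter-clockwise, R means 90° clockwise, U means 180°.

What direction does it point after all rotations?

Answer: Final heading: West

Derivation:
Start: East
  R (right (90° clockwise)) -> South
  L (left (90° counter-clockwise)) -> East
  U (U-turn (180°)) -> West
Final: West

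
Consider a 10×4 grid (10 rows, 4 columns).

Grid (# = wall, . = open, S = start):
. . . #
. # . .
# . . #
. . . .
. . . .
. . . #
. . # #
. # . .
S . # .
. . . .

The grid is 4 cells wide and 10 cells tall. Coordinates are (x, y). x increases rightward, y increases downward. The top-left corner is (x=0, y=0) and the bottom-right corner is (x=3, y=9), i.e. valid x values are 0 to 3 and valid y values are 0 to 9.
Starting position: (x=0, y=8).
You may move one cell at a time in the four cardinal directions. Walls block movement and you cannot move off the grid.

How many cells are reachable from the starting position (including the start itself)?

Answer: Reachable cells: 31

Derivation:
BFS flood-fill from (x=0, y=8):
  Distance 0: (x=0, y=8)
  Distance 1: (x=0, y=7), (x=1, y=8), (x=0, y=9)
  Distance 2: (x=0, y=6), (x=1, y=9)
  Distance 3: (x=0, y=5), (x=1, y=6), (x=2, y=9)
  Distance 4: (x=0, y=4), (x=1, y=5), (x=3, y=9)
  Distance 5: (x=0, y=3), (x=1, y=4), (x=2, y=5), (x=3, y=8)
  Distance 6: (x=1, y=3), (x=2, y=4), (x=3, y=7)
  Distance 7: (x=1, y=2), (x=2, y=3), (x=3, y=4), (x=2, y=7)
  Distance 8: (x=2, y=2), (x=3, y=3)
  Distance 9: (x=2, y=1)
  Distance 10: (x=2, y=0), (x=3, y=1)
  Distance 11: (x=1, y=0)
  Distance 12: (x=0, y=0)
  Distance 13: (x=0, y=1)
Total reachable: 31 (grid has 31 open cells total)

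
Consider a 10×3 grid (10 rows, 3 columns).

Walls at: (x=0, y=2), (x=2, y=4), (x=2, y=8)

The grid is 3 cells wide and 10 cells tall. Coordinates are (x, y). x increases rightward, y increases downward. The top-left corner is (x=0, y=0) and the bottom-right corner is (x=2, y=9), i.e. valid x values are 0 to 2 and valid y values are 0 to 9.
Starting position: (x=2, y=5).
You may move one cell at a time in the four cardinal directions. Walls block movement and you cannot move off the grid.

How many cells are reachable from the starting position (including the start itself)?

BFS flood-fill from (x=2, y=5):
  Distance 0: (x=2, y=5)
  Distance 1: (x=1, y=5), (x=2, y=6)
  Distance 2: (x=1, y=4), (x=0, y=5), (x=1, y=6), (x=2, y=7)
  Distance 3: (x=1, y=3), (x=0, y=4), (x=0, y=6), (x=1, y=7)
  Distance 4: (x=1, y=2), (x=0, y=3), (x=2, y=3), (x=0, y=7), (x=1, y=8)
  Distance 5: (x=1, y=1), (x=2, y=2), (x=0, y=8), (x=1, y=9)
  Distance 6: (x=1, y=0), (x=0, y=1), (x=2, y=1), (x=0, y=9), (x=2, y=9)
  Distance 7: (x=0, y=0), (x=2, y=0)
Total reachable: 27 (grid has 27 open cells total)

Answer: Reachable cells: 27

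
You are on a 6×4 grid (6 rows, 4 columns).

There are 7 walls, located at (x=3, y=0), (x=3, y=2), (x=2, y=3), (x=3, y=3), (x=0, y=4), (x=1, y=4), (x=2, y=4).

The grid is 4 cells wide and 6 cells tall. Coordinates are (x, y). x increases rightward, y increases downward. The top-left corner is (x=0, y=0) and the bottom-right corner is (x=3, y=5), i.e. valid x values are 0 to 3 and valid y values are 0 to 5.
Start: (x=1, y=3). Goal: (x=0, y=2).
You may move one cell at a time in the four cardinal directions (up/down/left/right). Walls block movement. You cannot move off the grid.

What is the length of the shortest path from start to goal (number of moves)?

BFS from (x=1, y=3) until reaching (x=0, y=2):
  Distance 0: (x=1, y=3)
  Distance 1: (x=1, y=2), (x=0, y=3)
  Distance 2: (x=1, y=1), (x=0, y=2), (x=2, y=2)  <- goal reached here
One shortest path (2 moves): (x=1, y=3) -> (x=0, y=3) -> (x=0, y=2)

Answer: Shortest path length: 2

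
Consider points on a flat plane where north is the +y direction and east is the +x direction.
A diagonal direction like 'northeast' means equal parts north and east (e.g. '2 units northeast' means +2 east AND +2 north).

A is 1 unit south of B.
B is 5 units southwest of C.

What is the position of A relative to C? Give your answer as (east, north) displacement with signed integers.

Answer: A is at (east=-5, north=-6) relative to C.

Derivation:
Place C at the origin (east=0, north=0).
  B is 5 units southwest of C: delta (east=-5, north=-5); B at (east=-5, north=-5).
  A is 1 unit south of B: delta (east=+0, north=-1); A at (east=-5, north=-6).
Therefore A relative to C: (east=-5, north=-6).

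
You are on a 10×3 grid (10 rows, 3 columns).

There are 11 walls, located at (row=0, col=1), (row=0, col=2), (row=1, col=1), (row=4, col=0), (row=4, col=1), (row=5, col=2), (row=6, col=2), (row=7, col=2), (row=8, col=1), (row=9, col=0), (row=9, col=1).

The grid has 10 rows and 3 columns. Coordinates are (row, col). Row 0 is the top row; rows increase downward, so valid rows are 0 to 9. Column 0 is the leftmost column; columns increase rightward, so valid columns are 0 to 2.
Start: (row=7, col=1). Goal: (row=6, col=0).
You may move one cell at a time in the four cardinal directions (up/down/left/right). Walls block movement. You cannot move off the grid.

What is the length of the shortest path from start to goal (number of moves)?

Answer: Shortest path length: 2

Derivation:
BFS from (row=7, col=1) until reaching (row=6, col=0):
  Distance 0: (row=7, col=1)
  Distance 1: (row=6, col=1), (row=7, col=0)
  Distance 2: (row=5, col=1), (row=6, col=0), (row=8, col=0)  <- goal reached here
One shortest path (2 moves): (row=7, col=1) -> (row=7, col=0) -> (row=6, col=0)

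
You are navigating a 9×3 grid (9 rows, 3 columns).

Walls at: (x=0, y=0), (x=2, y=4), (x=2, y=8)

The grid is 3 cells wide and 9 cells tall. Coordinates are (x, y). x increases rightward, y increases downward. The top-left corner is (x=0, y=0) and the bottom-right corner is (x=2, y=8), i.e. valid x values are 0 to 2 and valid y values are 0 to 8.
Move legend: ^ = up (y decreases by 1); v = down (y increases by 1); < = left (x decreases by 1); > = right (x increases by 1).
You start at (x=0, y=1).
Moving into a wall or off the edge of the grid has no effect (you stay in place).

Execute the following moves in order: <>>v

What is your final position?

Answer: Final position: (x=2, y=2)

Derivation:
Start: (x=0, y=1)
  < (left): blocked, stay at (x=0, y=1)
  > (right): (x=0, y=1) -> (x=1, y=1)
  > (right): (x=1, y=1) -> (x=2, y=1)
  v (down): (x=2, y=1) -> (x=2, y=2)
Final: (x=2, y=2)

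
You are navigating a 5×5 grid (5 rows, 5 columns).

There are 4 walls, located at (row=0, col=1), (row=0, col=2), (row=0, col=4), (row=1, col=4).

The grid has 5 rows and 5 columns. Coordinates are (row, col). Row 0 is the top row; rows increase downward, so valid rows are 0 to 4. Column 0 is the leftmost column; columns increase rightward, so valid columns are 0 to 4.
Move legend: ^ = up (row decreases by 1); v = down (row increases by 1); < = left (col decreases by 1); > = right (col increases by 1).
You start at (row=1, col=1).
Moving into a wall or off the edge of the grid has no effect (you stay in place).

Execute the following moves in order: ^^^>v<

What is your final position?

Answer: Final position: (row=2, col=1)

Derivation:
Start: (row=1, col=1)
  [×3]^ (up): blocked, stay at (row=1, col=1)
  > (right): (row=1, col=1) -> (row=1, col=2)
  v (down): (row=1, col=2) -> (row=2, col=2)
  < (left): (row=2, col=2) -> (row=2, col=1)
Final: (row=2, col=1)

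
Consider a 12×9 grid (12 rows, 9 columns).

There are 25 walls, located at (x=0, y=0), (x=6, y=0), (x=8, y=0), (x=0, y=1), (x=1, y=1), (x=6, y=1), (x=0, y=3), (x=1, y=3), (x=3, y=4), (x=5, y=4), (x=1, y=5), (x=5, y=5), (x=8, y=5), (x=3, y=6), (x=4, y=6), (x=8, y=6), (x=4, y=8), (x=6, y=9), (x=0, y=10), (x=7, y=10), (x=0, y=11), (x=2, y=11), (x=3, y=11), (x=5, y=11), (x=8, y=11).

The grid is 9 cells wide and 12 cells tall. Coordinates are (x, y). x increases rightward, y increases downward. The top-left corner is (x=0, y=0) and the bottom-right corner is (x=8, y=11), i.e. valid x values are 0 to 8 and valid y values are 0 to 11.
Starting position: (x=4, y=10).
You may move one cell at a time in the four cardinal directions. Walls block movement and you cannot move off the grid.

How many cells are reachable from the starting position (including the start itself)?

BFS flood-fill from (x=4, y=10):
  Distance 0: (x=4, y=10)
  Distance 1: (x=4, y=9), (x=3, y=10), (x=5, y=10), (x=4, y=11)
  Distance 2: (x=3, y=9), (x=5, y=9), (x=2, y=10), (x=6, y=10)
  Distance 3: (x=3, y=8), (x=5, y=8), (x=2, y=9), (x=1, y=10), (x=6, y=11)
  Distance 4: (x=3, y=7), (x=5, y=7), (x=2, y=8), (x=6, y=8), (x=1, y=9), (x=1, y=11), (x=7, y=11)
  Distance 5: (x=5, y=6), (x=2, y=7), (x=4, y=7), (x=6, y=7), (x=1, y=8), (x=7, y=8), (x=0, y=9)
  Distance 6: (x=2, y=6), (x=6, y=6), (x=1, y=7), (x=7, y=7), (x=0, y=8), (x=8, y=8), (x=7, y=9)
  Distance 7: (x=2, y=5), (x=6, y=5), (x=1, y=6), (x=7, y=6), (x=0, y=7), (x=8, y=7), (x=8, y=9)
  Distance 8: (x=2, y=4), (x=6, y=4), (x=3, y=5), (x=7, y=5), (x=0, y=6), (x=8, y=10)
  Distance 9: (x=2, y=3), (x=6, y=3), (x=1, y=4), (x=7, y=4), (x=0, y=5), (x=4, y=5)
  Distance 10: (x=2, y=2), (x=6, y=2), (x=3, y=3), (x=5, y=3), (x=7, y=3), (x=0, y=4), (x=4, y=4), (x=8, y=4)
  Distance 11: (x=2, y=1), (x=1, y=2), (x=3, y=2), (x=5, y=2), (x=7, y=2), (x=4, y=3), (x=8, y=3)
  Distance 12: (x=2, y=0), (x=3, y=1), (x=5, y=1), (x=7, y=1), (x=0, y=2), (x=4, y=2), (x=8, y=2)
  Distance 13: (x=1, y=0), (x=3, y=0), (x=5, y=0), (x=7, y=0), (x=4, y=1), (x=8, y=1)
  Distance 14: (x=4, y=0)
Total reachable: 83 (grid has 83 open cells total)

Answer: Reachable cells: 83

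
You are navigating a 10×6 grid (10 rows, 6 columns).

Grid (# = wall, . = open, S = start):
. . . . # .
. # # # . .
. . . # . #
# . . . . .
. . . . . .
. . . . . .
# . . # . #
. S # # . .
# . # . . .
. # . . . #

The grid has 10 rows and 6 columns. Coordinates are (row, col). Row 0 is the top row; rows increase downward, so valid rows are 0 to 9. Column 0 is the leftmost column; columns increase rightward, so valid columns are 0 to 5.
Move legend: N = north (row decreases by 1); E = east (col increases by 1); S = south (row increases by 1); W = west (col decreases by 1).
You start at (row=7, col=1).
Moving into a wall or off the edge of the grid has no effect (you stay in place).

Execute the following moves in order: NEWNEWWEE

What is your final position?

Start: (row=7, col=1)
  N (north): (row=7, col=1) -> (row=6, col=1)
  E (east): (row=6, col=1) -> (row=6, col=2)
  W (west): (row=6, col=2) -> (row=6, col=1)
  N (north): (row=6, col=1) -> (row=5, col=1)
  E (east): (row=5, col=1) -> (row=5, col=2)
  W (west): (row=5, col=2) -> (row=5, col=1)
  W (west): (row=5, col=1) -> (row=5, col=0)
  E (east): (row=5, col=0) -> (row=5, col=1)
  E (east): (row=5, col=1) -> (row=5, col=2)
Final: (row=5, col=2)

Answer: Final position: (row=5, col=2)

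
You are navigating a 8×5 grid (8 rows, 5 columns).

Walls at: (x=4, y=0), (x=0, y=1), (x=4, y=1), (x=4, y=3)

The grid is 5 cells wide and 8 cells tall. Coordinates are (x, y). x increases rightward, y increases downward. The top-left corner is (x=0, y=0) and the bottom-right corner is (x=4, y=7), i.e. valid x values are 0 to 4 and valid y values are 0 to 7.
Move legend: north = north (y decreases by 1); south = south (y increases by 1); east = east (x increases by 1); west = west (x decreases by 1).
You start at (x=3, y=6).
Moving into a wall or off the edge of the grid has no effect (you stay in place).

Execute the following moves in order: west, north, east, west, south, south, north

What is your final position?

Start: (x=3, y=6)
  west (west): (x=3, y=6) -> (x=2, y=6)
  north (north): (x=2, y=6) -> (x=2, y=5)
  east (east): (x=2, y=5) -> (x=3, y=5)
  west (west): (x=3, y=5) -> (x=2, y=5)
  south (south): (x=2, y=5) -> (x=2, y=6)
  south (south): (x=2, y=6) -> (x=2, y=7)
  north (north): (x=2, y=7) -> (x=2, y=6)
Final: (x=2, y=6)

Answer: Final position: (x=2, y=6)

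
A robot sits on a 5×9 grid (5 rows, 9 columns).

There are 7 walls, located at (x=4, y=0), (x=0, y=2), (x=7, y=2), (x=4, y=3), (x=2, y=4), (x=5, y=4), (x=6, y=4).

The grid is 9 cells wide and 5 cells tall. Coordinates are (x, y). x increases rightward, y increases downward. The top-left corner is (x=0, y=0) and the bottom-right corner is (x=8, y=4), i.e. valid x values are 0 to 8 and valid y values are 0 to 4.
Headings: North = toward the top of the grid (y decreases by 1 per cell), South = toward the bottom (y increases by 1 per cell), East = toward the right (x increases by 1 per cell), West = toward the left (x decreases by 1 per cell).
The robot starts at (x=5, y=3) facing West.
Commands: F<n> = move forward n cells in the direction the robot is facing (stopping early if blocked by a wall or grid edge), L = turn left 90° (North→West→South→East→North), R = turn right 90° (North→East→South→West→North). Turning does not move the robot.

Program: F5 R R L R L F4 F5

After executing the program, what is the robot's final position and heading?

Start: (x=5, y=3), facing West
  F5: move forward 0/5 (blocked), now at (x=5, y=3)
  R: turn right, now facing North
  R: turn right, now facing East
  L: turn left, now facing North
  R: turn right, now facing East
  L: turn left, now facing North
  F4: move forward 3/4 (blocked), now at (x=5, y=0)
  F5: move forward 0/5 (blocked), now at (x=5, y=0)
Final: (x=5, y=0), facing North

Answer: Final position: (x=5, y=0), facing North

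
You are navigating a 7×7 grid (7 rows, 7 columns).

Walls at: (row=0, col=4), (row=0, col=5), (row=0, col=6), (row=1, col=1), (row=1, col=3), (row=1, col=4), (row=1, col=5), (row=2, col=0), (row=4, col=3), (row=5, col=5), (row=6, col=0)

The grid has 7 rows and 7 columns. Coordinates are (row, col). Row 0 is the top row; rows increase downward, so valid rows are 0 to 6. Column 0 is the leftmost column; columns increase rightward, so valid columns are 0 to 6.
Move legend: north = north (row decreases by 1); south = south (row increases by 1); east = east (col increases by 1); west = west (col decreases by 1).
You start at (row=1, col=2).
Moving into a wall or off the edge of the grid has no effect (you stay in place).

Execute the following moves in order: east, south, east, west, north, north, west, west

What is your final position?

Answer: Final position: (row=0, col=0)

Derivation:
Start: (row=1, col=2)
  east (east): blocked, stay at (row=1, col=2)
  south (south): (row=1, col=2) -> (row=2, col=2)
  east (east): (row=2, col=2) -> (row=2, col=3)
  west (west): (row=2, col=3) -> (row=2, col=2)
  north (north): (row=2, col=2) -> (row=1, col=2)
  north (north): (row=1, col=2) -> (row=0, col=2)
  west (west): (row=0, col=2) -> (row=0, col=1)
  west (west): (row=0, col=1) -> (row=0, col=0)
Final: (row=0, col=0)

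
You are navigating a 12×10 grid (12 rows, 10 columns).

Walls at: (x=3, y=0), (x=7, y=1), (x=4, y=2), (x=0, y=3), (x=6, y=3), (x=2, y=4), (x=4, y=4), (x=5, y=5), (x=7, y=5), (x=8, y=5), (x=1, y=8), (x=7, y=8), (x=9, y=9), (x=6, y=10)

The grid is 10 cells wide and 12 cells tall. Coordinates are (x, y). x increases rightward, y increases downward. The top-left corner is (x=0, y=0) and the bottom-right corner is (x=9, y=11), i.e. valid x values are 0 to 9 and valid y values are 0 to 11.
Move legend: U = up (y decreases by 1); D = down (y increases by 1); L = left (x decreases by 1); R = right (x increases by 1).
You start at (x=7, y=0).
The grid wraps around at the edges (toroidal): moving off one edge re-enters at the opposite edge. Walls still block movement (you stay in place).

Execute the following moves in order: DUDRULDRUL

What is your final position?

Answer: Final position: (x=7, y=11)

Derivation:
Start: (x=7, y=0)
  D (down): blocked, stay at (x=7, y=0)
  U (up): (x=7, y=0) -> (x=7, y=11)
  D (down): (x=7, y=11) -> (x=7, y=0)
  R (right): (x=7, y=0) -> (x=8, y=0)
  U (up): (x=8, y=0) -> (x=8, y=11)
  L (left): (x=8, y=11) -> (x=7, y=11)
  D (down): (x=7, y=11) -> (x=7, y=0)
  R (right): (x=7, y=0) -> (x=8, y=0)
  U (up): (x=8, y=0) -> (x=8, y=11)
  L (left): (x=8, y=11) -> (x=7, y=11)
Final: (x=7, y=11)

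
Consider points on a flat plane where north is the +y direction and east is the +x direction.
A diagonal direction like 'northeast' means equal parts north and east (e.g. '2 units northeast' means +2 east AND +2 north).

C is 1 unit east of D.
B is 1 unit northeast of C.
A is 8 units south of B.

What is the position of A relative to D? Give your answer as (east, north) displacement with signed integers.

Place D at the origin (east=0, north=0).
  C is 1 unit east of D: delta (east=+1, north=+0); C at (east=1, north=0).
  B is 1 unit northeast of C: delta (east=+1, north=+1); B at (east=2, north=1).
  A is 8 units south of B: delta (east=+0, north=-8); A at (east=2, north=-7).
Therefore A relative to D: (east=2, north=-7).

Answer: A is at (east=2, north=-7) relative to D.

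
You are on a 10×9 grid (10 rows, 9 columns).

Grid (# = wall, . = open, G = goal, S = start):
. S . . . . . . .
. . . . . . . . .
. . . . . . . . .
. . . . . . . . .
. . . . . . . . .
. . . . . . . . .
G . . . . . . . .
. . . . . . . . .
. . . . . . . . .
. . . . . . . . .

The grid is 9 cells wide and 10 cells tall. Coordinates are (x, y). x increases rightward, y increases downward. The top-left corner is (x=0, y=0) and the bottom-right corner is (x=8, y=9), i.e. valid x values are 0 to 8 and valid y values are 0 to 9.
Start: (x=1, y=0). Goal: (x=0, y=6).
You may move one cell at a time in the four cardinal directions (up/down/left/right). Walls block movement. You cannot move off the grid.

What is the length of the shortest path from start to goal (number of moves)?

BFS from (x=1, y=0) until reaching (x=0, y=6):
  Distance 0: (x=1, y=0)
  Distance 1: (x=0, y=0), (x=2, y=0), (x=1, y=1)
  Distance 2: (x=3, y=0), (x=0, y=1), (x=2, y=1), (x=1, y=2)
  Distance 3: (x=4, y=0), (x=3, y=1), (x=0, y=2), (x=2, y=2), (x=1, y=3)
  Distance 4: (x=5, y=0), (x=4, y=1), (x=3, y=2), (x=0, y=3), (x=2, y=3), (x=1, y=4)
  Distance 5: (x=6, y=0), (x=5, y=1), (x=4, y=2), (x=3, y=3), (x=0, y=4), (x=2, y=4), (x=1, y=5)
  Distance 6: (x=7, y=0), (x=6, y=1), (x=5, y=2), (x=4, y=3), (x=3, y=4), (x=0, y=5), (x=2, y=5), (x=1, y=6)
  Distance 7: (x=8, y=0), (x=7, y=1), (x=6, y=2), (x=5, y=3), (x=4, y=4), (x=3, y=5), (x=0, y=6), (x=2, y=6), (x=1, y=7)  <- goal reached here
One shortest path (7 moves): (x=1, y=0) -> (x=0, y=0) -> (x=0, y=1) -> (x=0, y=2) -> (x=0, y=3) -> (x=0, y=4) -> (x=0, y=5) -> (x=0, y=6)

Answer: Shortest path length: 7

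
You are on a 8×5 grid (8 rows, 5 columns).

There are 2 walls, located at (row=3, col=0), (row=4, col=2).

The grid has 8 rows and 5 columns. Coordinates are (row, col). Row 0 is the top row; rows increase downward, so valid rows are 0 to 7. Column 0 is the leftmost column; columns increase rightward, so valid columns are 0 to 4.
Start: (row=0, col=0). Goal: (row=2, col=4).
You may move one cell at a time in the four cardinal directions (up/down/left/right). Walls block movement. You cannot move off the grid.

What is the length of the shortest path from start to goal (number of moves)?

BFS from (row=0, col=0) until reaching (row=2, col=4):
  Distance 0: (row=0, col=0)
  Distance 1: (row=0, col=1), (row=1, col=0)
  Distance 2: (row=0, col=2), (row=1, col=1), (row=2, col=0)
  Distance 3: (row=0, col=3), (row=1, col=2), (row=2, col=1)
  Distance 4: (row=0, col=4), (row=1, col=3), (row=2, col=2), (row=3, col=1)
  Distance 5: (row=1, col=4), (row=2, col=3), (row=3, col=2), (row=4, col=1)
  Distance 6: (row=2, col=4), (row=3, col=3), (row=4, col=0), (row=5, col=1)  <- goal reached here
One shortest path (6 moves): (row=0, col=0) -> (row=0, col=1) -> (row=0, col=2) -> (row=0, col=3) -> (row=0, col=4) -> (row=1, col=4) -> (row=2, col=4)

Answer: Shortest path length: 6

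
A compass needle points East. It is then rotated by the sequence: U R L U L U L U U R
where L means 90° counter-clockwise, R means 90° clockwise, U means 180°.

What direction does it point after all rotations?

Answer: Final heading: South

Derivation:
Start: East
  U (U-turn (180°)) -> West
  R (right (90° clockwise)) -> North
  L (left (90° counter-clockwise)) -> West
  U (U-turn (180°)) -> East
  L (left (90° counter-clockwise)) -> North
  U (U-turn (180°)) -> South
  L (left (90° counter-clockwise)) -> East
  U (U-turn (180°)) -> West
  U (U-turn (180°)) -> East
  R (right (90° clockwise)) -> South
Final: South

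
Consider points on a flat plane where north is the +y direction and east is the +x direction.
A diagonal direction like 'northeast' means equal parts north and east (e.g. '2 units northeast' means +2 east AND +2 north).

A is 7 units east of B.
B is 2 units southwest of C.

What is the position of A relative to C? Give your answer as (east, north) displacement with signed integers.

Answer: A is at (east=5, north=-2) relative to C.

Derivation:
Place C at the origin (east=0, north=0).
  B is 2 units southwest of C: delta (east=-2, north=-2); B at (east=-2, north=-2).
  A is 7 units east of B: delta (east=+7, north=+0); A at (east=5, north=-2).
Therefore A relative to C: (east=5, north=-2).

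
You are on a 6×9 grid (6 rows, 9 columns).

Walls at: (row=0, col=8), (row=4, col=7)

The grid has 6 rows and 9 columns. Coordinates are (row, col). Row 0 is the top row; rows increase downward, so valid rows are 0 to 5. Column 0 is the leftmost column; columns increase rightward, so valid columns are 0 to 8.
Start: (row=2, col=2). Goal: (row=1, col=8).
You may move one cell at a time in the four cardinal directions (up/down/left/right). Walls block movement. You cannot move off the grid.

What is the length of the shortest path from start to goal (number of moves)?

Answer: Shortest path length: 7

Derivation:
BFS from (row=2, col=2) until reaching (row=1, col=8):
  Distance 0: (row=2, col=2)
  Distance 1: (row=1, col=2), (row=2, col=1), (row=2, col=3), (row=3, col=2)
  Distance 2: (row=0, col=2), (row=1, col=1), (row=1, col=3), (row=2, col=0), (row=2, col=4), (row=3, col=1), (row=3, col=3), (row=4, col=2)
  Distance 3: (row=0, col=1), (row=0, col=3), (row=1, col=0), (row=1, col=4), (row=2, col=5), (row=3, col=0), (row=3, col=4), (row=4, col=1), (row=4, col=3), (row=5, col=2)
  Distance 4: (row=0, col=0), (row=0, col=4), (row=1, col=5), (row=2, col=6), (row=3, col=5), (row=4, col=0), (row=4, col=4), (row=5, col=1), (row=5, col=3)
  Distance 5: (row=0, col=5), (row=1, col=6), (row=2, col=7), (row=3, col=6), (row=4, col=5), (row=5, col=0), (row=5, col=4)
  Distance 6: (row=0, col=6), (row=1, col=7), (row=2, col=8), (row=3, col=7), (row=4, col=6), (row=5, col=5)
  Distance 7: (row=0, col=7), (row=1, col=8), (row=3, col=8), (row=5, col=6)  <- goal reached here
One shortest path (7 moves): (row=2, col=2) -> (row=2, col=3) -> (row=2, col=4) -> (row=2, col=5) -> (row=2, col=6) -> (row=2, col=7) -> (row=2, col=8) -> (row=1, col=8)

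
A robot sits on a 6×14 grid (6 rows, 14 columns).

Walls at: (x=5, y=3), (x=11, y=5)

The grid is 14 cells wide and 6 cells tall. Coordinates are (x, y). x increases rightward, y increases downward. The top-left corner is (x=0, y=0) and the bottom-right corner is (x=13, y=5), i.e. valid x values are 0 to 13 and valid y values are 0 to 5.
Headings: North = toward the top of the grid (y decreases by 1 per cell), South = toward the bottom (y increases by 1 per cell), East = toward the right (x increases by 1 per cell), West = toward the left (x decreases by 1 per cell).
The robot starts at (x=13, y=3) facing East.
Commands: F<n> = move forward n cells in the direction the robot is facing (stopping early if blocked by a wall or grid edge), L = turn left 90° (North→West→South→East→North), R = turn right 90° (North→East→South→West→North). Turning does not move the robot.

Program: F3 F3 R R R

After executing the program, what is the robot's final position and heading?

Start: (x=13, y=3), facing East
  F3: move forward 0/3 (blocked), now at (x=13, y=3)
  F3: move forward 0/3 (blocked), now at (x=13, y=3)
  R: turn right, now facing South
  R: turn right, now facing West
  R: turn right, now facing North
Final: (x=13, y=3), facing North

Answer: Final position: (x=13, y=3), facing North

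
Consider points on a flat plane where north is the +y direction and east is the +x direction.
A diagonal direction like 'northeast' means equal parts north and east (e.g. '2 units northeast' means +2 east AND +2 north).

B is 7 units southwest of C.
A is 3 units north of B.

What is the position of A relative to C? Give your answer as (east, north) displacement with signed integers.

Answer: A is at (east=-7, north=-4) relative to C.

Derivation:
Place C at the origin (east=0, north=0).
  B is 7 units southwest of C: delta (east=-7, north=-7); B at (east=-7, north=-7).
  A is 3 units north of B: delta (east=+0, north=+3); A at (east=-7, north=-4).
Therefore A relative to C: (east=-7, north=-4).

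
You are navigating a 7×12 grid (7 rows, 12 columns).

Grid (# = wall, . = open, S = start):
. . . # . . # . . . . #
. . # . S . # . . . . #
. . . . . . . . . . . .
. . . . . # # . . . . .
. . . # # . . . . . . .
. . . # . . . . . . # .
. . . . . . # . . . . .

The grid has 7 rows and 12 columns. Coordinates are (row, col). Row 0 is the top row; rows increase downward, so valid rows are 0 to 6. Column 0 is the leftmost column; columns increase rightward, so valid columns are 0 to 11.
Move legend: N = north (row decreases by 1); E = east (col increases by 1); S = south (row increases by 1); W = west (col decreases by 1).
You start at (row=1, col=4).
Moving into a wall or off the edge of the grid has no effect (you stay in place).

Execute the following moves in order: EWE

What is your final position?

Start: (row=1, col=4)
  E (east): (row=1, col=4) -> (row=1, col=5)
  W (west): (row=1, col=5) -> (row=1, col=4)
  E (east): (row=1, col=4) -> (row=1, col=5)
Final: (row=1, col=5)

Answer: Final position: (row=1, col=5)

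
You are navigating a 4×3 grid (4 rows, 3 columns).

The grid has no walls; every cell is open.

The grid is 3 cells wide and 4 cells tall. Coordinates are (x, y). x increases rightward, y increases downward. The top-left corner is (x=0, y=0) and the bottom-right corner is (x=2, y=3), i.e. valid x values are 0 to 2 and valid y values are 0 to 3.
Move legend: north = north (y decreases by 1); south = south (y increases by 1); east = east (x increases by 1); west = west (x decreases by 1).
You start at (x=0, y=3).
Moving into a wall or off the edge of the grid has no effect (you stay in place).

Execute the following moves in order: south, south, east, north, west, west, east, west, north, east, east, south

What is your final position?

Answer: Final position: (x=2, y=2)

Derivation:
Start: (x=0, y=3)
  south (south): blocked, stay at (x=0, y=3)
  south (south): blocked, stay at (x=0, y=3)
  east (east): (x=0, y=3) -> (x=1, y=3)
  north (north): (x=1, y=3) -> (x=1, y=2)
  west (west): (x=1, y=2) -> (x=0, y=2)
  west (west): blocked, stay at (x=0, y=2)
  east (east): (x=0, y=2) -> (x=1, y=2)
  west (west): (x=1, y=2) -> (x=0, y=2)
  north (north): (x=0, y=2) -> (x=0, y=1)
  east (east): (x=0, y=1) -> (x=1, y=1)
  east (east): (x=1, y=1) -> (x=2, y=1)
  south (south): (x=2, y=1) -> (x=2, y=2)
Final: (x=2, y=2)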